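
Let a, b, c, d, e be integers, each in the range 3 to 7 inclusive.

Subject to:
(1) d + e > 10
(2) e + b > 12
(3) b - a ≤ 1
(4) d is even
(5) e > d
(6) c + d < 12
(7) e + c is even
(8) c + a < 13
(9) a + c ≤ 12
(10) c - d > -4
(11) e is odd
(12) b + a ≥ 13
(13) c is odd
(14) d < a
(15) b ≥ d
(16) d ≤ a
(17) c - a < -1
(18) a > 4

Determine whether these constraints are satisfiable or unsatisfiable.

Satisfiable

The assignment a = 7, b = 7, c = 3, d = 6, e = 7 works:
  constraint 1 holds since d + e = 13.
  constraint 2 holds since e + b = 14.
  constraint 3 holds since b - a = 0.
The rest check out directly.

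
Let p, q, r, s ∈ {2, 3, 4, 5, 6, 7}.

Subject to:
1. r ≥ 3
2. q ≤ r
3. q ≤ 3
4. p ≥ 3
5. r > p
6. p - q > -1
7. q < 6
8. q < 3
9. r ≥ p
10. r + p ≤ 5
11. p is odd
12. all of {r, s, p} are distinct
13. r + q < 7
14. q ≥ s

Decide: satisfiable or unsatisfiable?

From constraint 1: r ≥ 3. From constraint 4: p ≥ 3. Hence r + p ≥ 6. But constraint 10 requires r + p ≤ 5, and 5 < 6. Contradiction.

Unsatisfiable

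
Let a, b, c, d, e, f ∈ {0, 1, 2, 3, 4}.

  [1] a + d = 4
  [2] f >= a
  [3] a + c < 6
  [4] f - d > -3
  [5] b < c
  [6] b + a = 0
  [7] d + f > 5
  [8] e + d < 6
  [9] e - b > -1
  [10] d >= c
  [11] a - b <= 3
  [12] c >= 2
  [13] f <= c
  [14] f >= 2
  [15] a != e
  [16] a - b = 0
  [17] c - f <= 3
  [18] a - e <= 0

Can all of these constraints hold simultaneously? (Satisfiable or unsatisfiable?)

Satisfiable

Try a = 0, b = 0, c = 4, d = 4, e = 1, f = 3.
Check constraint 1: a + d = 4; constraint 3: a + c = 4; constraint 4: f - d = -1. The remaining constraints are straightforward to verify.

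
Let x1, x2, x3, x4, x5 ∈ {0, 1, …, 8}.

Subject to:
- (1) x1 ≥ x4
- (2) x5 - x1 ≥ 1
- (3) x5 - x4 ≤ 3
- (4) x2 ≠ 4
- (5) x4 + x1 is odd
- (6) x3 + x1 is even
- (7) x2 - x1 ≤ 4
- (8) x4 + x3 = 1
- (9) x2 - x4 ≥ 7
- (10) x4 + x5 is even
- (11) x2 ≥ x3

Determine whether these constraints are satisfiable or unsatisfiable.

Unsatisfiable

Constraints 2, 3, 7, and 9 give x2 − x4 ≥ 7, x4 − x5 ≥ -3, x5 − x1 ≥ 1, x1 − x2 ≥ -4.
Adding all 4 inequalities: the left sides telescope to 0, and the right sides sum to 7 + (-3) + 1 + (-4) = 1. So 0 ≥ 1, which is false.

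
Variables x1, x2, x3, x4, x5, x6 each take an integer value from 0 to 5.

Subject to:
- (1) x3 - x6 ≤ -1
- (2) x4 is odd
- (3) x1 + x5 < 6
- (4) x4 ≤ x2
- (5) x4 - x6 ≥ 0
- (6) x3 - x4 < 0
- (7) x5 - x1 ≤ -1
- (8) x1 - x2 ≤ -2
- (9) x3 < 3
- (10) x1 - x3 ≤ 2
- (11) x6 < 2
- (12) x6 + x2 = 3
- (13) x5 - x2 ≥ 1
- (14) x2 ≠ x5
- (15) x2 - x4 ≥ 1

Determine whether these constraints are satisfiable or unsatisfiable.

Unsatisfiable

Constraints 1, 5, 7, 10, 13, and 15 give x5 − x2 ≥ 1, x2 − x4 ≥ 1, x4 − x6 ≥ 0, x6 − x3 ≥ 1, x3 − x1 ≥ -2, x1 − x5 ≥ 1.
Adding all 6 inequalities: the left sides telescope to 0, and the right sides sum to 1 + 1 + 0 + 1 + (-2) + 1 = 2. So 0 ≥ 2, which is false.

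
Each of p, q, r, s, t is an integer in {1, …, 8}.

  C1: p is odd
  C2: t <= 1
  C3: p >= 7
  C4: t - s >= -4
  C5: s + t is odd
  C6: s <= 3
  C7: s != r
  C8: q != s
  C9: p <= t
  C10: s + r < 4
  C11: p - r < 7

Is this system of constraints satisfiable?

From constraint 3: p ≥ 7. From constraints 2 and 9: p ≤ t and t ≤ 1, so p ≤ 1. But 1 < 7, so no value of p works.

Unsatisfiable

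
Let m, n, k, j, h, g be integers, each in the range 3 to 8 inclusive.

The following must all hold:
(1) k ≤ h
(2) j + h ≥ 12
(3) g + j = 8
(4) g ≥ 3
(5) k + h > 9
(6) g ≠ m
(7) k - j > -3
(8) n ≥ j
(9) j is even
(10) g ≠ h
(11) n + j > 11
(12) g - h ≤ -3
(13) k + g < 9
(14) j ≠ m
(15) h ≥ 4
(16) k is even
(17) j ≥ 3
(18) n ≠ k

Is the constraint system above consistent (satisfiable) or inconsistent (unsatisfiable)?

Take m = 8, n = 8, k = 4, j = 4, h = 8, g = 4. Then constraint 2: j + h = 12; constraint 3: g + j = 8; constraint 5: k + h = 12, and every other listed constraint is also met.

Satisfiable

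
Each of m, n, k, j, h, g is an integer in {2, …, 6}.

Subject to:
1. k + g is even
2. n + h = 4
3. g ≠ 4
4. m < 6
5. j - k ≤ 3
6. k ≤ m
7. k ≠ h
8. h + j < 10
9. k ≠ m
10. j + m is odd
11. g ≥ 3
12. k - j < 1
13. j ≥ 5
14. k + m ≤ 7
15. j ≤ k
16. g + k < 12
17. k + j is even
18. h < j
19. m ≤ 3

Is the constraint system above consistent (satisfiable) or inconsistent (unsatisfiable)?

From constraints 13 and 15: k ≥ j and j ≥ 5, so k ≥ 5. From constraints 6 and 19: k ≤ m and m ≤ 3, so k ≤ 3. But 3 < 5, so no value of k works.

Unsatisfiable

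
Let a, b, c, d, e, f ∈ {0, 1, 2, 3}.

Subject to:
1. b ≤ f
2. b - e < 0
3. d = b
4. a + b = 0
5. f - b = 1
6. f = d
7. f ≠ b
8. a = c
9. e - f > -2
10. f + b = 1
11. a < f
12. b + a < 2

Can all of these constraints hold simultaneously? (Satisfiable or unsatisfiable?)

Unsatisfiable

From constraints 3 and 6, f = d = b, so f = b. But constraint 7 says f ≠ b. Contradiction.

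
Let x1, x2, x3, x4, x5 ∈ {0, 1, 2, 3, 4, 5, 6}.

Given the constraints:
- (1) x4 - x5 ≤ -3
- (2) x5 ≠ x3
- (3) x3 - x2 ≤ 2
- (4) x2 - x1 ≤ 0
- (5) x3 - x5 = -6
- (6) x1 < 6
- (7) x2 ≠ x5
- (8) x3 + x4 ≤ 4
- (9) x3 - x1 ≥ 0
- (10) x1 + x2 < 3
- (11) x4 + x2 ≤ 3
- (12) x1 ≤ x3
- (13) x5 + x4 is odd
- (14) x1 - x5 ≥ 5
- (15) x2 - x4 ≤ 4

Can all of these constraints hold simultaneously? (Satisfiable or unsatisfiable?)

Constraints 1, 3, 9, 14, and 15 give x2 − x3 ≥ -2, x3 − x1 ≥ 0, x1 − x5 ≥ 5, x5 − x4 ≥ 3, x4 − x2 ≥ -4.
Adding all 5 inequalities: the left sides telescope to 0, and the right sides sum to (-2) + 0 + 5 + 3 + (-4) = 2. So 0 ≥ 2, which is false.

Unsatisfiable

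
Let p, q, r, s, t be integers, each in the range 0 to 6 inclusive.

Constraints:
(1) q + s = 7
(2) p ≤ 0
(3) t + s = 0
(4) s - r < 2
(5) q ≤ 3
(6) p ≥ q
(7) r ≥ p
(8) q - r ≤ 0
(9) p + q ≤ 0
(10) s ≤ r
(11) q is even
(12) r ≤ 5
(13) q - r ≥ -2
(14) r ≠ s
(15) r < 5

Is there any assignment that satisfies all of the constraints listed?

Unsatisfiable

From constraints 2 and 6: q ≤ p ≤ 0. From constraints 10 and 12: s ≤ r ≤ 5. Hence q + s ≤ 5. But constraint 1 requires q + s = 7, and 7 > 5. Contradiction.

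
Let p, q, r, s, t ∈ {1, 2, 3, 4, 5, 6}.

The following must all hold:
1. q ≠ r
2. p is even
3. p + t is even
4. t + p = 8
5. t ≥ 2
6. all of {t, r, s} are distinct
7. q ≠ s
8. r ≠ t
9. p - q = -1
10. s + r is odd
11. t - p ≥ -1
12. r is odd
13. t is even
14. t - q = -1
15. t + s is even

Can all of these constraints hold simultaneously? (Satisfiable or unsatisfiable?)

Satisfiable

The assignment p = 4, q = 5, r = 3, s = 2, t = 4 works:
  constraint 4 holds since t + p = 8.
  constraint 9 holds since p - q = -1.
  constraint 11 holds since t - p = 0.
The rest check out directly.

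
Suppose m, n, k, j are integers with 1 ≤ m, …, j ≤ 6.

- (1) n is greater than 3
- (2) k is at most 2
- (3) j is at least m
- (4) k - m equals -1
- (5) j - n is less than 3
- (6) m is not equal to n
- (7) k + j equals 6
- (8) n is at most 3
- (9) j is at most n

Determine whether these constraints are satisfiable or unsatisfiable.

Unsatisfiable

From constraint 2: k ≤ 2. From constraints 8 and 9: j ≤ n ≤ 3. Hence k + j ≤ 5. But constraint 7 requires k + j = 6, and 6 > 5. Contradiction.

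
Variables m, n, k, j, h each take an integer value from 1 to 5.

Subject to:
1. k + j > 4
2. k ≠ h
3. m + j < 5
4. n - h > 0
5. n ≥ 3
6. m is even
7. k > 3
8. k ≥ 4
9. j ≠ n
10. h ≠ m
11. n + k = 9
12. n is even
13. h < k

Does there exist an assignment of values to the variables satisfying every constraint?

Satisfiable

Try m = 2, n = 4, k = 5, j = 2, h = 1.
Check constraint 1: k + j = 7; constraint 3: m + j = 4. The remaining constraints are straightforward to verify.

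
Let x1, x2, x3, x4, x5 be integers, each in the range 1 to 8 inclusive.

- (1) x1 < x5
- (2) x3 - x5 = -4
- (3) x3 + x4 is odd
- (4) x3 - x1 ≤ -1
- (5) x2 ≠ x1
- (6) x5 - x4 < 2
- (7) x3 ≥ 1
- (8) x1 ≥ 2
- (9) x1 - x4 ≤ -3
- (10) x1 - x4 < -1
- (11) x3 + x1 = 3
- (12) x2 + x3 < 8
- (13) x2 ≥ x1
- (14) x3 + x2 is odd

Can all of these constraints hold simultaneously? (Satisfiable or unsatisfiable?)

One satisfying assignment is x1 = 2, x2 = 6, x3 = 1, x4 = 6, x5 = 5.
For the less obvious constraints — constraint 2: x3 - x5 = -4; constraint 4: x3 - x1 = -1; constraint 6: x5 - x4 = -1 — and the others hold by inspection.

Satisfiable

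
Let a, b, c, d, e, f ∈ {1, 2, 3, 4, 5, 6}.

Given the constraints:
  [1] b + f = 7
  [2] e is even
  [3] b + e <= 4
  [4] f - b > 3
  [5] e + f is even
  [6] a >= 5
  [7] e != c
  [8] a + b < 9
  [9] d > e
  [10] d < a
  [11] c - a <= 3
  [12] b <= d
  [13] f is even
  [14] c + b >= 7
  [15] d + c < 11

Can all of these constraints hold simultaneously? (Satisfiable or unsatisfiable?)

Satisfiable

Try a = 6, b = 1, c = 6, d = 3, e = 2, f = 6.
Check constraint 1: b + f = 7; constraint 3: b + e = 3. The remaining constraints are straightforward to verify.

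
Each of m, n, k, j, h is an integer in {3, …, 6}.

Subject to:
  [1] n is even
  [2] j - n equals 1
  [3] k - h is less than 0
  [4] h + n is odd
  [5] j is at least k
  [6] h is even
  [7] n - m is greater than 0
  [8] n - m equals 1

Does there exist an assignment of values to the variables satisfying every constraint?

Unsatisfiable

Constraint 6 makes h even and constraint 1 makes n even, so h + n must be even. Constraint 4 says h + n is odd — contradiction.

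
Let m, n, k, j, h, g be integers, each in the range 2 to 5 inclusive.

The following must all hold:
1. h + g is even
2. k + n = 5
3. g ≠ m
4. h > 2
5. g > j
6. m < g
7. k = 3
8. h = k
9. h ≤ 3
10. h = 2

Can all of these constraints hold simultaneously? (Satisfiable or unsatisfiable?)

Constraint 10 fixes h = 2 and constraint 7 fixes k = 3, but constraint 8 requires h = k. Since 2 ≠ 3, contradiction.

Unsatisfiable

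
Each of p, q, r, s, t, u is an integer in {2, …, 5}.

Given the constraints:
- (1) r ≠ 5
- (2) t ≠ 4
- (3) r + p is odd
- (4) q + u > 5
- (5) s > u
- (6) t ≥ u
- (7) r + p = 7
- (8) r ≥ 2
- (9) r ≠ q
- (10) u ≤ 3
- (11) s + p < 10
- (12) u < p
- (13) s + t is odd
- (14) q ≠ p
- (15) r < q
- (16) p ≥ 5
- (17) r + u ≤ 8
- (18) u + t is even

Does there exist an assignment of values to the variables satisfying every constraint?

Satisfiable

The assignment p = 5, q = 3, r = 2, s = 4, t = 5, u = 3 works:
  constraint 4 holds since q + u = 6.
  constraint 7 holds since r + p = 7.
The rest check out directly.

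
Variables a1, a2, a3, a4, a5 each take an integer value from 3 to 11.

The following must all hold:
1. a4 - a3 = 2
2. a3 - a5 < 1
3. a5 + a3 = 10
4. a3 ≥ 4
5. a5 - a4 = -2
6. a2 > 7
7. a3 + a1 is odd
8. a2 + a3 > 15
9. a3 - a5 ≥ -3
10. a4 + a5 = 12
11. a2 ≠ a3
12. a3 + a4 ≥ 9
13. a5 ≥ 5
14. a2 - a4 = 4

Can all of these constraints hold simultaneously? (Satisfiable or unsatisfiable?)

The assignment a1 = 10, a2 = 11, a3 = 5, a4 = 7, a5 = 5 works:
  constraint 1 holds since a4 - a3 = 2.
  constraint 2 holds since a3 - a5 = 0.
The rest check out directly.

Satisfiable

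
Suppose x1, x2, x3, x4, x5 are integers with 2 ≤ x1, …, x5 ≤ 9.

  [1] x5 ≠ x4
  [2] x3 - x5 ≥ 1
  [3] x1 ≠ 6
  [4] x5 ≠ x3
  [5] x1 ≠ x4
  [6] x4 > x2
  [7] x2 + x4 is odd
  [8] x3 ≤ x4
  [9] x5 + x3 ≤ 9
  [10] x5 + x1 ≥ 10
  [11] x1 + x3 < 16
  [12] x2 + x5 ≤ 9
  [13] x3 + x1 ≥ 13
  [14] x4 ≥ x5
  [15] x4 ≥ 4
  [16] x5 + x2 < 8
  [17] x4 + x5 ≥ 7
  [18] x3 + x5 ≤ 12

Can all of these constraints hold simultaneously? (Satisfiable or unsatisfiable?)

Satisfiable

The assignment x1 = 8, x2 = 2, x3 = 5, x4 = 5, x5 = 4 works:
  constraint 2 holds since x3 - x5 = 1.
  constraint 9 holds since x5 + x3 = 9.
  constraint 10 holds since x5 + x1 = 12.
The rest check out directly.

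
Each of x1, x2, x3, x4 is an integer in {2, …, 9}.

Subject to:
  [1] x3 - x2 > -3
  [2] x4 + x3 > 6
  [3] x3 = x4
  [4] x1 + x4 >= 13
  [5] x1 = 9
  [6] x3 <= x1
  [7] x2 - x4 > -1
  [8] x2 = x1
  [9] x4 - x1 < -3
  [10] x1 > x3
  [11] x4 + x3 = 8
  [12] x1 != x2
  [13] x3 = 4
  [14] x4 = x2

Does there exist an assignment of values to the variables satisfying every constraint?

Unsatisfiable

Constraint 13 fixes x3 = 4 and constraint 5 fixes x1 = 9. Constraints 3, 8, and 14 give x3 = x4 = x2 = x1, so x3 = x1. But 4 ≠ 9 — contradiction.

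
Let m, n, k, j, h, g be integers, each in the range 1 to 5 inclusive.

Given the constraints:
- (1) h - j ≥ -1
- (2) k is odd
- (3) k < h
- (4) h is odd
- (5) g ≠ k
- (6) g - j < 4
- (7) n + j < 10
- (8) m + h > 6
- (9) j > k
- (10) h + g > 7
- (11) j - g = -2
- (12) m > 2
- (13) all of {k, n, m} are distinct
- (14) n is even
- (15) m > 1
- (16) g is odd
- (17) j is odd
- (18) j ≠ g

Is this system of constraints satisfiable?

Satisfiable

Setting (m, n, k, j, h, g) = (5, 4, 1, 3, 3, 5) satisfies everything: constraint 1: h - j = 0; constraint 6: g - j = 2, and the others follow.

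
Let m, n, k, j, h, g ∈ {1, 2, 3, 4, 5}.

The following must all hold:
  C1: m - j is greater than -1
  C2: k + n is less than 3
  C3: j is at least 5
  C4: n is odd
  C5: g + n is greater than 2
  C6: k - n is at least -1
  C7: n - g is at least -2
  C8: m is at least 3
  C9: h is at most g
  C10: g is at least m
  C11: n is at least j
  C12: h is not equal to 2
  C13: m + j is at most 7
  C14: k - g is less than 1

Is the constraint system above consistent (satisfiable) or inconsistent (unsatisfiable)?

Unsatisfiable

From constraint 8: m ≥ 3. From constraint 3: j ≥ 5. Hence m + j ≥ 8. But constraint 13 requires m + j ≤ 7, and 7 < 8. Contradiction.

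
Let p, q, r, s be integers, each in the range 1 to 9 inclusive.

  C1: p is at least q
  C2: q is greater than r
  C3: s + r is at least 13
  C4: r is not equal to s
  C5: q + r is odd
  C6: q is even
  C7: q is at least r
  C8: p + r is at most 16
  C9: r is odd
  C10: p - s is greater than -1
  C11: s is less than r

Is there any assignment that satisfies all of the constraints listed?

Satisfiable

Try p = 8, q = 8, r = 7, s = 6.
Check constraint 3: s + r = 13; constraint 8: p + r = 15. The remaining constraints are straightforward to verify.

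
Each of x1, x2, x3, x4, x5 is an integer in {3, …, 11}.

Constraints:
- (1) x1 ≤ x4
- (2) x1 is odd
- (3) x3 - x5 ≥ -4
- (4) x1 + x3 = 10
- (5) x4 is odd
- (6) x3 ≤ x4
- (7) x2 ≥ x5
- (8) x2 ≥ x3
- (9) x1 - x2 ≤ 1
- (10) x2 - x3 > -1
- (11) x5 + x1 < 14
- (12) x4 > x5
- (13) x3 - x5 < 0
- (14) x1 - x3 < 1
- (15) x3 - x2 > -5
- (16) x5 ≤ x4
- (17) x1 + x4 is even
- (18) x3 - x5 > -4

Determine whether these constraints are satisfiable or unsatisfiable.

Satisfiable

Setting (x1, x2, x3, x4, x5) = (5, 7, 5, 7, 6) satisfies everything: constraint 3: x3 - x5 = -1; constraint 4: x1 + x3 = 10; constraint 9: x1 - x2 = -2, and the others follow.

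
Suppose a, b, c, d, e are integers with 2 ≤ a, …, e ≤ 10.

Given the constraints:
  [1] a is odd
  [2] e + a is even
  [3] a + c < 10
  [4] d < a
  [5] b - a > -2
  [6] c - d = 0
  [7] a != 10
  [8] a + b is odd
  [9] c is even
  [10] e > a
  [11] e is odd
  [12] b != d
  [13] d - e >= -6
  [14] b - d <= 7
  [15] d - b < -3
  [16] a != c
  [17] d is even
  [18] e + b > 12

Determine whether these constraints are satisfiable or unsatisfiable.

One satisfying assignment is a = 5, b = 6, c = 2, d = 2, e = 7.
For the less obvious constraints — constraint 3: a + c = 7; constraint 5: b - a = 1 — and the others hold by inspection.

Satisfiable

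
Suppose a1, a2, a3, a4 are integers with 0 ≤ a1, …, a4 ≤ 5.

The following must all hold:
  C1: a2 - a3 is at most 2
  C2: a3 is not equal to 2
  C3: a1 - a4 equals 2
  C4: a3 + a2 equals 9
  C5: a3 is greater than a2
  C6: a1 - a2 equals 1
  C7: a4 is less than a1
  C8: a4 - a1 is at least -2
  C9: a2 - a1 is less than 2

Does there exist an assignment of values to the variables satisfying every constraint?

The assignment a1 = 5, a2 = 4, a3 = 5, a4 = 3 works:
  constraint 1 holds since a2 - a3 = -1.
  constraint 3 holds since a1 - a4 = 2.
  constraint 4 holds since a3 + a2 = 9.
The rest check out directly.

Satisfiable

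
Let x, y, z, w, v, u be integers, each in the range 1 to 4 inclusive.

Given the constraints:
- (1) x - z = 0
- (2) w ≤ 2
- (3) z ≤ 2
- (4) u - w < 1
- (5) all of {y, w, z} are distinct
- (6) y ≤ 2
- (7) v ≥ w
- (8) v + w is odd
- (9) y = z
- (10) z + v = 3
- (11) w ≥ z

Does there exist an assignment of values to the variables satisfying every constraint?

Unsatisfiable

Constraints 2, 3, and 6 confine each of y, w, z to the 2 values {1, 2} (the domain already gives each ≥ 1).
Constraint 5 requires all 3 of them to be distinct, but only 2 values are available — impossible by the pigeonhole principle.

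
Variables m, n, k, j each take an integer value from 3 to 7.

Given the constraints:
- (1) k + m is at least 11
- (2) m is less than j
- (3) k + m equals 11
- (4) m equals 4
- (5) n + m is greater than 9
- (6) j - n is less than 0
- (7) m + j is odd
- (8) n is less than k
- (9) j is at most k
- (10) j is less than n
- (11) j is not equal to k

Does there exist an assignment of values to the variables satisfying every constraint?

Satisfiable

Setting (m, n, k, j) = (4, 6, 7, 5) satisfies everything: constraint 1: k + m = 11; constraint 3: k + m = 11, and the others follow.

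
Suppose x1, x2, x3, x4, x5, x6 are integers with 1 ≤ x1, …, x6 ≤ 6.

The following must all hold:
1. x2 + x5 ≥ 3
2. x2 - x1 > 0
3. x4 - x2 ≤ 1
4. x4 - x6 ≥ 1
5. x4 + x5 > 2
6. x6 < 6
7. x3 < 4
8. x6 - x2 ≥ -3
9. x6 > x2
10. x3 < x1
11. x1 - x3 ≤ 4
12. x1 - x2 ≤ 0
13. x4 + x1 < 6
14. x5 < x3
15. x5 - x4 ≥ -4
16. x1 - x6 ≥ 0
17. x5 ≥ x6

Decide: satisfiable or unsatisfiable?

Constraints 9, 10, 12, 14, and 17 give x3 < x1, x1 ≤ x2, x2 < x6, x6 ≤ x5, x5 < x3. Chaining: x3 < x1 ≤ x2 < x6 ≤ x5 < x3, which forces x3 < x3 — impossible.

Unsatisfiable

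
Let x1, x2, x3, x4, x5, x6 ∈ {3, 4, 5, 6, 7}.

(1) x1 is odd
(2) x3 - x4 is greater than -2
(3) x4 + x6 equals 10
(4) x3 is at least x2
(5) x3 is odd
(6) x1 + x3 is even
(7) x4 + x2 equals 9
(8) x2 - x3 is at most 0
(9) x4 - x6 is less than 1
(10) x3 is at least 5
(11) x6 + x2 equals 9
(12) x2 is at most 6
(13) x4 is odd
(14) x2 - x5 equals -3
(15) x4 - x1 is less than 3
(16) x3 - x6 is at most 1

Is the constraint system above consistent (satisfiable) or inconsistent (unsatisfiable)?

The assignment x1 = 3, x2 = 4, x3 = 5, x4 = 5, x5 = 7, x6 = 5 works:
  constraint 2 holds since x3 - x4 = 0.
  constraint 3 holds since x4 + x6 = 10.
The rest check out directly.

Satisfiable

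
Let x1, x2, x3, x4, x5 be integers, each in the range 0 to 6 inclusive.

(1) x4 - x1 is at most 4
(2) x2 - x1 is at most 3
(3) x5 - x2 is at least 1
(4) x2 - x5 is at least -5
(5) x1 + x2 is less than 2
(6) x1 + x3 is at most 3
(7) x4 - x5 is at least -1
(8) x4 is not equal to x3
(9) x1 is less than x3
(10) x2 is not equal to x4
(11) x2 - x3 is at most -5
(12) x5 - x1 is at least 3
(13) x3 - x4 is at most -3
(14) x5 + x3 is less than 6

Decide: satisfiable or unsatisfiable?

Constraints 1, 4, 11, 12, and 13 give x2 − x5 ≥ -5, x5 − x1 ≥ 3, x1 − x4 ≥ -4, x4 − x3 ≥ 3, x3 − x2 ≥ 5.
Adding all 5 inequalities: the left sides telescope to 0, and the right sides sum to (-5) + 3 + (-4) + 3 + 5 = 2. So 0 ≥ 2, which is false.

Unsatisfiable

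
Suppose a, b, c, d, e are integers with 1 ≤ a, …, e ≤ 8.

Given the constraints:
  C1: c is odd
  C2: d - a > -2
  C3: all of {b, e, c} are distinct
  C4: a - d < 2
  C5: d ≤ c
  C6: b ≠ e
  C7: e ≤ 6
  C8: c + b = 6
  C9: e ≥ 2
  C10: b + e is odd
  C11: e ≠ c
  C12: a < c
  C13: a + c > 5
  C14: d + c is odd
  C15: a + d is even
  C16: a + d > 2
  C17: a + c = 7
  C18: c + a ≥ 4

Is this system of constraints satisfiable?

Try a = 2, b = 1, c = 5, d = 2, e = 2.
Check constraint 2: d - a = 0; constraint 4: a - d = 0; constraint 8: c + b = 6. The remaining constraints are straightforward to verify.

Satisfiable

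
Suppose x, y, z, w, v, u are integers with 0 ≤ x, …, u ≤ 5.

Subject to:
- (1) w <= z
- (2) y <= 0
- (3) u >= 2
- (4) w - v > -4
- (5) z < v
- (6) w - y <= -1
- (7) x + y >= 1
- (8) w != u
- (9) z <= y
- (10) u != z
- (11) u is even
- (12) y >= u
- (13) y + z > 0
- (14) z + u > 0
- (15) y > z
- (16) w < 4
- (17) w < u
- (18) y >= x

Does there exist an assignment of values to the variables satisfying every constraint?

From constraint 3: u ≥ 2. From constraints 2 and 12: u ≤ y and y ≤ 0, so u ≤ 0. But 0 < 2, so no value of u works.

Unsatisfiable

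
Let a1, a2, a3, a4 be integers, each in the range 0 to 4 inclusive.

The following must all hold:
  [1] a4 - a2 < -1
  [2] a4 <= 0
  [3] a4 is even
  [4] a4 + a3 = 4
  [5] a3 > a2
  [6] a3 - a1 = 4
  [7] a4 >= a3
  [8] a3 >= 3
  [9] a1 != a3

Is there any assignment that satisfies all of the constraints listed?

From constraints 7 and 8: a4 ≥ a3 and a3 ≥ 3, so a4 ≥ 3. From constraint 2: a4 ≤ 0. But 0 < 3, so no value of a4 works.

Unsatisfiable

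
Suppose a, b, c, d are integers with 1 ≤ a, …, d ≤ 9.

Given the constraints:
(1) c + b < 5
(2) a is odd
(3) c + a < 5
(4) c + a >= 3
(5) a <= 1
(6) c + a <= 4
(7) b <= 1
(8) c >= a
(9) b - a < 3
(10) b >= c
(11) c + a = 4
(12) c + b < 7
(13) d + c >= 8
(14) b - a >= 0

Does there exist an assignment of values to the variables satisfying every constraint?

From constraints 7 and 10: c ≤ b ≤ 1. From constraint 5: a ≤ 1. Hence c + a ≤ 2. But constraint 11 requires c + a = 4, and 4 > 2. Contradiction.

Unsatisfiable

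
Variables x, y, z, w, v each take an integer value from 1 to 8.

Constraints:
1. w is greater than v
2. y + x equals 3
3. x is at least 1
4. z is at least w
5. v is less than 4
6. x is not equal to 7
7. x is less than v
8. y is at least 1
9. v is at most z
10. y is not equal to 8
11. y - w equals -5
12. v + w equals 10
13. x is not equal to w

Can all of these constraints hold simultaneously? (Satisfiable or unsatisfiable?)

Try x = 1, y = 2, z = 7, w = 7, v = 3.
Check constraint 2: y + x = 3; constraint 11: y - w = -5; constraint 12: v + w = 10. The remaining constraints are straightforward to verify.

Satisfiable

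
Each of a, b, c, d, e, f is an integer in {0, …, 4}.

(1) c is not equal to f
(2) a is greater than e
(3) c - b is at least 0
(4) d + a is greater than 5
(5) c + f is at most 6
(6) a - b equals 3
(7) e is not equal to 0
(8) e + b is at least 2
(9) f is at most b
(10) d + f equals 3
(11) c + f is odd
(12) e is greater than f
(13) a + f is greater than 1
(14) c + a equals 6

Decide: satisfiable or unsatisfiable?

One satisfying assignment is a = 3, b = 0, c = 3, d = 3, e = 2, f = 0.
For the less obvious constraints — constraint 3: c - b = 3; constraint 4: d + a = 6 — and the others hold by inspection.

Satisfiable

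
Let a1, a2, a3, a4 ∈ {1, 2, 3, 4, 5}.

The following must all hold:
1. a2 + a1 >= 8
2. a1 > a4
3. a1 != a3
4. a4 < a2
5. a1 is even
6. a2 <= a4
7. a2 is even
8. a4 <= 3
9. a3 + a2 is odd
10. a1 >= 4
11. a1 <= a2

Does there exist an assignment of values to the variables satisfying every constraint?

Unsatisfiable

From constraints 10 and 11: a2 ≥ a1 and a1 ≥ 4, so a2 ≥ 4. From constraints 6 and 8: a2 ≤ a4 and a4 ≤ 3, so a2 ≤ 3. But 3 < 4, so no value of a2 works.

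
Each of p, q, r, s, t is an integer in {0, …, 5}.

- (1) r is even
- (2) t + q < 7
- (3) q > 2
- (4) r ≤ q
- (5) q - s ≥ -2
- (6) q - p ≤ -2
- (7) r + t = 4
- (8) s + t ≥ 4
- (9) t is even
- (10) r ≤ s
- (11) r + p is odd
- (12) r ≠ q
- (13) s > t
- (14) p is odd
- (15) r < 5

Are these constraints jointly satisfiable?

Satisfiable

One satisfying assignment is p = 5, q = 3, r = 2, s = 5, t = 2.
For the less obvious constraints — constraint 2: t + q = 5; constraint 5: q - s = -2; constraint 6: q - p = -2 — and the others hold by inspection.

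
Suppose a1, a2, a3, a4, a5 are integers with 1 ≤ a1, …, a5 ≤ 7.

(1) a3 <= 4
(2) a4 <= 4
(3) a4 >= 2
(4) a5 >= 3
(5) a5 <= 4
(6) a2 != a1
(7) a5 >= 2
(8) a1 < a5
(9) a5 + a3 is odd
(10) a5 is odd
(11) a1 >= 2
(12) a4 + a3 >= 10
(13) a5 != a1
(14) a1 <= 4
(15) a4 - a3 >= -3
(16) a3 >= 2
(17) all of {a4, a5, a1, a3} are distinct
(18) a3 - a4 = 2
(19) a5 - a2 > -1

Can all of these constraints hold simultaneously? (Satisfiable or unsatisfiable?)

Constraints 1, 2, 3, 5, 7, 11, 14, and 16 confine each of a4, a5, a1, a3 to the 3 values {2, …, 4}.
Constraint 17 requires all 4 of them to be distinct, but only 3 values are available — impossible by the pigeonhole principle.

Unsatisfiable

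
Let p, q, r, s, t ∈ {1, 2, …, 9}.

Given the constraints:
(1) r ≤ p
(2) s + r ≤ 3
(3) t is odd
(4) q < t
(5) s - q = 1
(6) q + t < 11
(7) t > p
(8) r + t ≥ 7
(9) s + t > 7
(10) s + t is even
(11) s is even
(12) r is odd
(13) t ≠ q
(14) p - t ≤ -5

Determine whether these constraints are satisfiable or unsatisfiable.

Constraint 11 makes s even and constraint 3 makes t odd, so s + t must be odd. Constraint 10 says s + t is even — contradiction.

Unsatisfiable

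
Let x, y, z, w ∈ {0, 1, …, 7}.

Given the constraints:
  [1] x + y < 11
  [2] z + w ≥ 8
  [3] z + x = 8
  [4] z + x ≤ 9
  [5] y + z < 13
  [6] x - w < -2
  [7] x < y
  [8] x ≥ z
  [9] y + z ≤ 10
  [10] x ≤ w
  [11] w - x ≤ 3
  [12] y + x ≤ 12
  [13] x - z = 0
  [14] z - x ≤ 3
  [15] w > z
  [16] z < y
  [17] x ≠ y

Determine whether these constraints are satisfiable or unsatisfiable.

Satisfiable

One satisfying assignment is x = 4, y = 6, z = 4, w = 7.
For the less obvious constraints — constraint 1: x + y = 10; constraint 2: z + w = 11 — and the others hold by inspection.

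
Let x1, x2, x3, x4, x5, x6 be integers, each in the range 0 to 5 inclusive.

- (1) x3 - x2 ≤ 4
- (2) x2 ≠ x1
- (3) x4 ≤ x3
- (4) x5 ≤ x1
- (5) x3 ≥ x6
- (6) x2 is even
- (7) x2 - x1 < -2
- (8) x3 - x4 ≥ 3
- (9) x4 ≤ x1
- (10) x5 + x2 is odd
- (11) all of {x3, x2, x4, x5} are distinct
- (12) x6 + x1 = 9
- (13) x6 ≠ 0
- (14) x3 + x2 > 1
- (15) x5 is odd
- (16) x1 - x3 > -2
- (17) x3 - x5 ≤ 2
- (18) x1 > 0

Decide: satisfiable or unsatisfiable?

One satisfying assignment is x1 = 5, x2 = 0, x3 = 4, x4 = 1, x5 = 5, x6 = 4.
For the less obvious constraints — constraint 1: x3 - x2 = 4; constraint 7: x2 - x1 = -5; constraint 8: x3 - x4 = 3 — and the others hold by inspection.

Satisfiable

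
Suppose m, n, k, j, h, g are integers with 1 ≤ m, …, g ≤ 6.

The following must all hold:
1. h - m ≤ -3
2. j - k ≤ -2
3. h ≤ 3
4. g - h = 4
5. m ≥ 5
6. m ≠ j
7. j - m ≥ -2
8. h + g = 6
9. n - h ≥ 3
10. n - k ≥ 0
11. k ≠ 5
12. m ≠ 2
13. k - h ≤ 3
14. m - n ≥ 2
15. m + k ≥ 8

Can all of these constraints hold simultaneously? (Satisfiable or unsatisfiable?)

Constraints 2, 7, 9, 13, and 14 give n − h ≥ 3, h − k ≥ -3, k − j ≥ 2, j − m ≥ -2, m − n ≥ 2.
Adding all 5 inequalities: the left sides telescope to 0, and the right sides sum to 3 + (-3) + 2 + (-2) + 2 = 2. So 0 ≥ 2, which is false.

Unsatisfiable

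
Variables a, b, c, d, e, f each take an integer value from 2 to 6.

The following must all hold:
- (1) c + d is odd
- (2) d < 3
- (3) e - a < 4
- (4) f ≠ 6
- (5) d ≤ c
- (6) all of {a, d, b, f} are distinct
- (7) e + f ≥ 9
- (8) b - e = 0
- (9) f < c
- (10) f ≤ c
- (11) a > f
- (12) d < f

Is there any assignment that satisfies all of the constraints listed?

Satisfiable

One satisfying assignment is a = 5, b = 6, c = 5, d = 2, e = 6, f = 4.
For the less obvious constraints — constraint 3: e - a = 1; constraint 7: e + f = 10; constraint 8: b - e = 0 — and the others hold by inspection.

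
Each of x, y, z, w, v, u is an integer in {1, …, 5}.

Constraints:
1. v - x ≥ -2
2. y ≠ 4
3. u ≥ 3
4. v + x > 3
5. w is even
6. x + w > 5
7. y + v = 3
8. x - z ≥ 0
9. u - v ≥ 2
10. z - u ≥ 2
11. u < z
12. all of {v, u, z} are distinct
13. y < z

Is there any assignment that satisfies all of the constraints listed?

Constraints 1, 8, 9, and 10 give u − v ≥ 2, v − x ≥ -2, x − z ≥ 0, z − u ≥ 2.
Adding all 4 inequalities: the left sides telescope to 0, and the right sides sum to 2 + (-2) + 0 + 2 = 2. So 0 ≥ 2, which is false.

Unsatisfiable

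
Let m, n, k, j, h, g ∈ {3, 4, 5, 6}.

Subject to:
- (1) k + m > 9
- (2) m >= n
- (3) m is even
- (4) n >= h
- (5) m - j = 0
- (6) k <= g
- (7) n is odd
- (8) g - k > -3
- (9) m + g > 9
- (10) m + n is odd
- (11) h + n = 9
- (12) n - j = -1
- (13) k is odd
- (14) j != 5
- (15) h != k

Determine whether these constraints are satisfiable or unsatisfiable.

Take m = 6, n = 5, k = 5, j = 6, h = 4, g = 5. Then constraint 1: k + m = 11; constraint 5: m - j = 0; constraint 8: g - k = 0, and every other listed constraint is also met.

Satisfiable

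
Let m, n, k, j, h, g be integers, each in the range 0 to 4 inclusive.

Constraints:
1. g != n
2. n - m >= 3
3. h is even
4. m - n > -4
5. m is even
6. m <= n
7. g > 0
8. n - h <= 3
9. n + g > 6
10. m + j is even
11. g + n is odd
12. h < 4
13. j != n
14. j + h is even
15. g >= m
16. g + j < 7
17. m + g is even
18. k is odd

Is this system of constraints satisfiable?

The assignment m = 0, n = 3, k = 3, j = 0, h = 0, g = 4 works:
  constraint 2 holds since n - m = 3.
  constraint 4 holds since m - n = -3.
The rest check out directly.

Satisfiable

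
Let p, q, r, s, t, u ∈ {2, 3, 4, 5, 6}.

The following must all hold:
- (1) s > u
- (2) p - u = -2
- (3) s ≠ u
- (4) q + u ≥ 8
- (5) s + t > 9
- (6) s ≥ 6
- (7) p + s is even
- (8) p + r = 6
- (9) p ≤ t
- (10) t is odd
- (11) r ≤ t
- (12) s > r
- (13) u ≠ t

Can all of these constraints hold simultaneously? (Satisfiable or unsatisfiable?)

Setting (p, q, r, s, t, u) = (2, 6, 4, 6, 5, 4) satisfies everything: constraint 2: p - u = -2; constraint 4: q + u = 10, and the others follow.

Satisfiable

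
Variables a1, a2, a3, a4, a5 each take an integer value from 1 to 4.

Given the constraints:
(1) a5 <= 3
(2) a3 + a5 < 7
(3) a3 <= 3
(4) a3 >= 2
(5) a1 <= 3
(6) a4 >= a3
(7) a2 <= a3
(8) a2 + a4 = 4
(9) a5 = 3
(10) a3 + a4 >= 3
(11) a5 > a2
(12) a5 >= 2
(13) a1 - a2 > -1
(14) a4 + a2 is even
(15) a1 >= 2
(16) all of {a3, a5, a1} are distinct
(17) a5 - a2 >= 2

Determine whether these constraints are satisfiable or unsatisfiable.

Unsatisfiable

Constraints 1, 3, 4, 5, 12, and 15 confine each of a3, a5, a1 to the 2 values {2, 3}.
Constraint 16 requires all 3 of them to be distinct, but only 2 values are available — impossible by the pigeonhole principle.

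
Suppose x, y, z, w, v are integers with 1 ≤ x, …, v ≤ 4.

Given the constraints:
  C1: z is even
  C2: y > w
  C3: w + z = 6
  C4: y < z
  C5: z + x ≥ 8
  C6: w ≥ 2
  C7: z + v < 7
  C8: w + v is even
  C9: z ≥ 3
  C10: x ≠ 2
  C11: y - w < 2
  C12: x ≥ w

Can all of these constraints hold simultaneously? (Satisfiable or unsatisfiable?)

Try x = 4, y = 3, z = 4, w = 2, v = 2.
Check constraint 3: w + z = 6; constraint 5: z + x = 8; constraint 7: z + v = 6. The remaining constraints are straightforward to verify.

Satisfiable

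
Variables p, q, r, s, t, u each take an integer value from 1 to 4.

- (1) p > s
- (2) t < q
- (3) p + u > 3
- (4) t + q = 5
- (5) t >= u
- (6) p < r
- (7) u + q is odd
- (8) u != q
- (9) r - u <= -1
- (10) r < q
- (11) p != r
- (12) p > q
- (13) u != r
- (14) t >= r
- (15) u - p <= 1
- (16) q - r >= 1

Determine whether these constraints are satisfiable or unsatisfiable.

Constraints 2, 5, 6, 9, and 12 give r < u, u ≤ t, t < q, q < p, p < r. Chaining: r < u ≤ t < q < p < r, which forces r < r — impossible.

Unsatisfiable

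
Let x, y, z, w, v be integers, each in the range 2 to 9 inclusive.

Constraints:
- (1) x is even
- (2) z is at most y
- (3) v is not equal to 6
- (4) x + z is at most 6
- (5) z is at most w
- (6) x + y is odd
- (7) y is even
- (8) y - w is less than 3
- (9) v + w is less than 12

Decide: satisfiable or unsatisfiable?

Constraint 1 makes x even and constraint 7 makes y even, so x + y must be even. Constraint 6 says x + y is odd — contradiction.

Unsatisfiable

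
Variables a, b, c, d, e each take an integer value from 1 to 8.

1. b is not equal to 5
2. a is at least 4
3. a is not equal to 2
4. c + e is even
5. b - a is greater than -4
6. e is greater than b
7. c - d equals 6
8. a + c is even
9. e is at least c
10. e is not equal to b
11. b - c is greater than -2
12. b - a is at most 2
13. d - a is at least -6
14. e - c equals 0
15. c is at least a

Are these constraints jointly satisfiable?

Satisfiable

Try a = 7, b = 6, c = 7, d = 1, e = 7.
Check constraint 5: b - a = -1; constraint 7: c - d = 6. The remaining constraints are straightforward to verify.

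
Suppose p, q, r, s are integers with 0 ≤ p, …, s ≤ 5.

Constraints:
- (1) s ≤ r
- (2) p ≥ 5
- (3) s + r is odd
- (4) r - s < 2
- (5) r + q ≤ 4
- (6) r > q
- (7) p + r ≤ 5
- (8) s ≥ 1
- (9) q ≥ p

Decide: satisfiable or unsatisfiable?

From constraints 1 and 8: r ≥ s ≥ 1. From constraints 2 and 9: q ≥ p ≥ 5. Hence r + q ≥ 6. But constraint 5 requires r + q ≤ 4, and 4 < 6. Contradiction.

Unsatisfiable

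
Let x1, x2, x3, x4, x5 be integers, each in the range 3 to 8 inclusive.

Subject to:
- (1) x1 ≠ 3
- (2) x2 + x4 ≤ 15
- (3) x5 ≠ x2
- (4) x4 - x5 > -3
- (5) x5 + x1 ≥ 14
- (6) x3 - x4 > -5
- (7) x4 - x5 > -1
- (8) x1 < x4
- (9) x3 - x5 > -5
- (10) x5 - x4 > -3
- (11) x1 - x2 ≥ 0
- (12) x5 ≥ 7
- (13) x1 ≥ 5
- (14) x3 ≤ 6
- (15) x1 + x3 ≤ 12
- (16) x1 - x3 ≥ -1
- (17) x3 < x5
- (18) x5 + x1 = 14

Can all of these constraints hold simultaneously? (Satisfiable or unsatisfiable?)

The assignment x1 = 6, x2 = 6, x3 = 4, x4 = 8, x5 = 8 works:
  constraint 2 holds since x2 + x4 = 14.
  constraint 4 holds since x4 - x5 = 0.
  constraint 5 holds since x5 + x1 = 14.
The rest check out directly.

Satisfiable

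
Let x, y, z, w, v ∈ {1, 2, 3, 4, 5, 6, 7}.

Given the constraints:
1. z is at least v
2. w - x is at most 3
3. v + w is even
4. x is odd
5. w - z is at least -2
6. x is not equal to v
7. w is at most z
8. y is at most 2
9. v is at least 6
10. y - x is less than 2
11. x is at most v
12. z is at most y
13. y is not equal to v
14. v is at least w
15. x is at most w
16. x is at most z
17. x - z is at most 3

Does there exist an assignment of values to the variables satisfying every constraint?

Unsatisfiable

From constraints 1 and 9: z ≥ v and v ≥ 6, so z ≥ 6. From constraints 8 and 12: z ≤ y and y ≤ 2, so z ≤ 2. But 2 < 6, so no value of z works.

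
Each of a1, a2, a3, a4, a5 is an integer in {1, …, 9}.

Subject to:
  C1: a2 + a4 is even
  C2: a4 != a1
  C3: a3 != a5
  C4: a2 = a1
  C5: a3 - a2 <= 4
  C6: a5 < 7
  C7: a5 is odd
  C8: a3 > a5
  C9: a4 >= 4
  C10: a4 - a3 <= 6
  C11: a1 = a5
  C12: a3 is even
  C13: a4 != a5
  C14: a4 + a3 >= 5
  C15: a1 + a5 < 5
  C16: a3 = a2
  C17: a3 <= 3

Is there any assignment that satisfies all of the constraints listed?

From constraints 4, 11, and 16, a3 = a2 = a1 = a5, so a3 = a5. But constraint 3 says a3 ≠ a5. Contradiction.

Unsatisfiable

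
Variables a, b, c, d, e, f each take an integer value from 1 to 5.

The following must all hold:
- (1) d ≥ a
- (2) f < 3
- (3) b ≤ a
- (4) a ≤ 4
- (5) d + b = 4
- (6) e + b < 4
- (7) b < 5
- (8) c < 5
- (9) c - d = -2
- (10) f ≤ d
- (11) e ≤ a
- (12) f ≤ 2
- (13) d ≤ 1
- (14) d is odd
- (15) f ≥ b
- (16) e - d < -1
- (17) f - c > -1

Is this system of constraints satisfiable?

From constraint 13: d ≤ 1. From constraints 12 and 15: b ≤ f ≤ 2. Hence d + b ≤ 3. But constraint 5 requires d + b = 4, and 4 > 3. Contradiction.

Unsatisfiable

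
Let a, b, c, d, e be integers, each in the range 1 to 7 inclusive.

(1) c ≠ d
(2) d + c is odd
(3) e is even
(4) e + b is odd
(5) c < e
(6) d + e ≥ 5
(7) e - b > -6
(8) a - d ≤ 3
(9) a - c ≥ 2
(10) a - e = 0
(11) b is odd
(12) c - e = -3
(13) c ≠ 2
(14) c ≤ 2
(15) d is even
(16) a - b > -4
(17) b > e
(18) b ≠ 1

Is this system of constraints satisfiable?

Satisfiable

One satisfying assignment is a = 4, b = 7, c = 1, d = 4, e = 4.
For the less obvious constraints — constraint 6: d + e = 8; constraint 7: e - b = -3; constraint 8: a - d = 0 — and the others hold by inspection.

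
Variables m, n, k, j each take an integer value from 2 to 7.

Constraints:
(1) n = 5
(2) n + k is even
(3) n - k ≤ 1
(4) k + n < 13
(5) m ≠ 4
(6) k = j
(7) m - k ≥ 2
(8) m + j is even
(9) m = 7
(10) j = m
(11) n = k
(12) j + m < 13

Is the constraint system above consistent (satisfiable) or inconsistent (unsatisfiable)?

Unsatisfiable

Constraint 1 fixes n = 5 and constraint 9 fixes m = 7. Constraints 6, 10, and 11 give n = k = j = m, so n = m. But 5 ≠ 7 — contradiction.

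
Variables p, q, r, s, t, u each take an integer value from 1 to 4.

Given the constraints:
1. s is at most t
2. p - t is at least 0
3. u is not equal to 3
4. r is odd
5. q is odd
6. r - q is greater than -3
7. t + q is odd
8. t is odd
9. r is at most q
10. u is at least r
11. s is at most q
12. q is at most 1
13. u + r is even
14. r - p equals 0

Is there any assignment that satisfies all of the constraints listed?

Unsatisfiable

Constraint 8 makes t odd and constraint 5 makes q odd, so t + q must be even. Constraint 7 says t + q is odd — contradiction.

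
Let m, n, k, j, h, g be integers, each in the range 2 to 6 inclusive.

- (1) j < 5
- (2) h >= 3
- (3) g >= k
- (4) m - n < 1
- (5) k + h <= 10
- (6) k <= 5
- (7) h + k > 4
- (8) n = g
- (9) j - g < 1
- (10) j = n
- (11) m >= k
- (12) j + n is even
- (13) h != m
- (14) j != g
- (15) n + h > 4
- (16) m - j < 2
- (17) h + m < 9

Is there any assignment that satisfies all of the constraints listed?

Unsatisfiable

From constraints 8 and 10, j = n = g, so j = g. But constraint 14 says j ≠ g. Contradiction.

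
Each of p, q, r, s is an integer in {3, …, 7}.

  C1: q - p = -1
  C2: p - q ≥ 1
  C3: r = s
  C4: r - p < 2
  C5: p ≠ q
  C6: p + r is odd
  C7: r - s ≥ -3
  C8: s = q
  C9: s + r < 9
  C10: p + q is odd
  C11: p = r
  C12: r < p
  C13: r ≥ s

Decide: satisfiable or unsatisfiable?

Unsatisfiable

From constraints 3, 8, and 11, p = r = s = q, so p = q. But constraint 5 says p ≠ q. Contradiction.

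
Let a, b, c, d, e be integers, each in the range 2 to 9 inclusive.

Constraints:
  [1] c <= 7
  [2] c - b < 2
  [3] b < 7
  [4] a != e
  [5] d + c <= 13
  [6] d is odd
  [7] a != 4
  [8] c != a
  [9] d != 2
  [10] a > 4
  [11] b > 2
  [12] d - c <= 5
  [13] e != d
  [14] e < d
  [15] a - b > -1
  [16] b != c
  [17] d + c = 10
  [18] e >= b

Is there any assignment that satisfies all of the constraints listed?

Satisfiable

Try a = 5, b = 4, c = 3, d = 7, e = 4.
Check constraint 2: c - b = -1; constraint 5: d + c = 10. The remaining constraints are straightforward to verify.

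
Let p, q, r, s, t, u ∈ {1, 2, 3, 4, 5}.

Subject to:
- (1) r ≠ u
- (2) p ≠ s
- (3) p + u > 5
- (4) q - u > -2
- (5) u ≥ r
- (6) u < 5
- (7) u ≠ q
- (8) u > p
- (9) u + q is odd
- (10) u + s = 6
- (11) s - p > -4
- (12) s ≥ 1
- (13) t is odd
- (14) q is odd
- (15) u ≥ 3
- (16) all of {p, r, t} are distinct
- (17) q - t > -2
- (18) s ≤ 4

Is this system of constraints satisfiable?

Try p = 3, q = 5, r = 2, s = 2, t = 5, u = 4.
Check constraint 3: p + u = 7; constraint 4: q - u = 1. The remaining constraints are straightforward to verify.

Satisfiable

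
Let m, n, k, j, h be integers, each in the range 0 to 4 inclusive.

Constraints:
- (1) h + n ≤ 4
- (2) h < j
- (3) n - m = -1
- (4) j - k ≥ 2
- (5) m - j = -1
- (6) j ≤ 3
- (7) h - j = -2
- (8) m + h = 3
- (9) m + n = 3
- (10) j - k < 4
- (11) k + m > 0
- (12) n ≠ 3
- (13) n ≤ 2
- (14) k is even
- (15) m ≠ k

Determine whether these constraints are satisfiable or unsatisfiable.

Satisfiable

Try m = 2, n = 1, k = 0, j = 3, h = 1.
Check constraint 1: h + n = 2; constraint 3: n - m = -1. The remaining constraints are straightforward to verify.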